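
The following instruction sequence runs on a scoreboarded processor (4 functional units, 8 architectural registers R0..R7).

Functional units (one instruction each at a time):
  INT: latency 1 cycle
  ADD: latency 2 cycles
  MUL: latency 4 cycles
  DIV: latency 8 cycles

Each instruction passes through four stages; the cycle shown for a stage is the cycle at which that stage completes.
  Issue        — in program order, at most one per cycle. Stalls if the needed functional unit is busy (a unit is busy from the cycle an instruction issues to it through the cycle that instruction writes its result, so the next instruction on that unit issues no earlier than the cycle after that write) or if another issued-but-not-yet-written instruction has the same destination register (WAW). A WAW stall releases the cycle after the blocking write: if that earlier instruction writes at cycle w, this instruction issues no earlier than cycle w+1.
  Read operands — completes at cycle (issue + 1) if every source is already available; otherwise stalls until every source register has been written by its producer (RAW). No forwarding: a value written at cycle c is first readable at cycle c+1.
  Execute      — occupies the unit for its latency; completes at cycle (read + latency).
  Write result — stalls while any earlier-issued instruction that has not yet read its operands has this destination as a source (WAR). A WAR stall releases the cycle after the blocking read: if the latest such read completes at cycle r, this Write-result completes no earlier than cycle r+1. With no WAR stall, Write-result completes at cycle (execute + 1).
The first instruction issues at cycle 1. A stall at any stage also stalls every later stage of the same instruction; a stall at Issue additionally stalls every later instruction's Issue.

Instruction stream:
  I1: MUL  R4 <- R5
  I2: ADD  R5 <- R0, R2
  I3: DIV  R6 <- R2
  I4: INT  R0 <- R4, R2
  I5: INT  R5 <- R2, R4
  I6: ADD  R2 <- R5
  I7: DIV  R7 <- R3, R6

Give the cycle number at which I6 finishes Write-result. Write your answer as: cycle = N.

  I1 | 1 | 2 | 6 | 7
  I2 | 2 | 3 | 5 | 6
  I3 | 3 | 4 | 12 | 13
  I4 | 4 | 8 | 9 | 10   RAW R4: wait I1 write@7
  I5 | 11 | 12 | 13 | 14   struct: INT busy until I4 writes@10
  I6 | 12 | 15 | 17 | 18   RAW R5: wait I5 write@14
  I7 | 14 | 15 | 23 | 24   struct: DIV busy until I3 writes@13

cycle = 18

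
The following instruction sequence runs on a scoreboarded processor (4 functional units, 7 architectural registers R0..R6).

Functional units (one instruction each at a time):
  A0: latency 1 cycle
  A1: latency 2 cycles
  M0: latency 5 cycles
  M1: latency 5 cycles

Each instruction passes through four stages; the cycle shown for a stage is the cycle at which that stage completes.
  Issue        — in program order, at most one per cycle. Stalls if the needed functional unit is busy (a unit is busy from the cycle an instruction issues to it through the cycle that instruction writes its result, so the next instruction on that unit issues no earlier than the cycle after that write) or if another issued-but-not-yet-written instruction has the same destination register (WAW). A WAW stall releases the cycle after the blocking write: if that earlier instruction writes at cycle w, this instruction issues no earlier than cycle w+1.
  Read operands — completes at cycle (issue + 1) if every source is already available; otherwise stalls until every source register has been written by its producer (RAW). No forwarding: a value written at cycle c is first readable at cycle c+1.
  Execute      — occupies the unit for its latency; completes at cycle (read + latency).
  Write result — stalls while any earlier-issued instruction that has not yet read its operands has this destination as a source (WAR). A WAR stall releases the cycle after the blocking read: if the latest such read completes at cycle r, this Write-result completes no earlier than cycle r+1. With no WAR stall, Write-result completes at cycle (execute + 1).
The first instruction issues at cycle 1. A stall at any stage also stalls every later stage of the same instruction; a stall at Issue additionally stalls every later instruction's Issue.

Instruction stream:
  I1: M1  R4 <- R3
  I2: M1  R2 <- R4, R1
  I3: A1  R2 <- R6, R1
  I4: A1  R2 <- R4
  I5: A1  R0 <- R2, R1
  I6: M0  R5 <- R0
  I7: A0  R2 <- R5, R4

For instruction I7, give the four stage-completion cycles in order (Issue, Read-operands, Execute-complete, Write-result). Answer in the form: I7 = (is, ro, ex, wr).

I1  is:1  ro:2  ex:7  wr:8
I2  is:9  ro:10  ex:15  wr:16  — struct: M1 busy until I1 writes@8
I3  is:17  ro:18  ex:20  wr:21  — WAW R2: wait I2 write@16
I4  is:22  ro:23  ex:25  wr:26  — struct: A1 busy until I3 writes@21
I5  is:27  ro:28  ex:30  wr:31  — struct: A1 busy until I4 writes@26
I6  is:28  ro:32  ex:37  wr:38  — RAW R0: wait I5 write@31
I7  is:29  ro:39  ex:40  wr:41  — RAW R5: wait I6 write@38

I7 = (29, 39, 40, 41)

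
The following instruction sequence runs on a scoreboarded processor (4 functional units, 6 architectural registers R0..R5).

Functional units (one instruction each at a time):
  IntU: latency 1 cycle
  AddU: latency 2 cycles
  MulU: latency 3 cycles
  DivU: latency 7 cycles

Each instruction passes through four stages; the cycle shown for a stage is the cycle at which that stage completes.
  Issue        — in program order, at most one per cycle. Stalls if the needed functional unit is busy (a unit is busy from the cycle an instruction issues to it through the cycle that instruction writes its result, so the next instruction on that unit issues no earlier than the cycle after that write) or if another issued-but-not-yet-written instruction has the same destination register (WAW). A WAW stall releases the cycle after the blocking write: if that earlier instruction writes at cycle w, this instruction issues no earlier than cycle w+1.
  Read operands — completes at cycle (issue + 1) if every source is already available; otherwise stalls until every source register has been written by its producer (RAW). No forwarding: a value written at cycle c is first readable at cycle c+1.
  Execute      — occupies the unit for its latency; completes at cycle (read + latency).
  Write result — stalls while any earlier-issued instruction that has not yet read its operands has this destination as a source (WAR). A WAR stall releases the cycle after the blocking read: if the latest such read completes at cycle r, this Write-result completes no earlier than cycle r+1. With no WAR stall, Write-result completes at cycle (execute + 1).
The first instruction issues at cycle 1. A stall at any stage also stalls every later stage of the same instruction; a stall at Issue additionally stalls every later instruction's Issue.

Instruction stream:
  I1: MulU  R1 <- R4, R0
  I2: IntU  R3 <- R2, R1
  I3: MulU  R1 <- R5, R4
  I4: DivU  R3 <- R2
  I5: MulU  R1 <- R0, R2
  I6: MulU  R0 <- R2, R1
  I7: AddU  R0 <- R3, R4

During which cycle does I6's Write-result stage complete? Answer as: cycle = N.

cycle = 24

cycle 1: I1 dispatched to MulU
cycle 2: I1 operands ready | I2 dispatched to IntU
cycle 5: I1 complete
cycle 6: R1←I1
cycle 7: I2 operands ready | I3 dispatched to MulU
cycle 8: I2 complete | I3 operands ready
cycle 9: R3←I2
cycle 10: I4 dispatched to DivU
cycle 11: I3 complete | I4 operands ready
cycle 12: R1←I3
cycle 13: I5 dispatched to MulU
cycle 14: I5 operands ready
cycle 17: I5 complete
cycle 18: I4 complete | R1←I5
cycle 19: R3←I4 | I6 dispatched to MulU
cycle 20: I6 operands ready
cycle 23: I6 complete
cycle 24: R0←I6
cycle 25: I7 dispatched to AddU
cycle 26: I7 operands ready
cycle 28: I7 complete
cycle 29: R0←I7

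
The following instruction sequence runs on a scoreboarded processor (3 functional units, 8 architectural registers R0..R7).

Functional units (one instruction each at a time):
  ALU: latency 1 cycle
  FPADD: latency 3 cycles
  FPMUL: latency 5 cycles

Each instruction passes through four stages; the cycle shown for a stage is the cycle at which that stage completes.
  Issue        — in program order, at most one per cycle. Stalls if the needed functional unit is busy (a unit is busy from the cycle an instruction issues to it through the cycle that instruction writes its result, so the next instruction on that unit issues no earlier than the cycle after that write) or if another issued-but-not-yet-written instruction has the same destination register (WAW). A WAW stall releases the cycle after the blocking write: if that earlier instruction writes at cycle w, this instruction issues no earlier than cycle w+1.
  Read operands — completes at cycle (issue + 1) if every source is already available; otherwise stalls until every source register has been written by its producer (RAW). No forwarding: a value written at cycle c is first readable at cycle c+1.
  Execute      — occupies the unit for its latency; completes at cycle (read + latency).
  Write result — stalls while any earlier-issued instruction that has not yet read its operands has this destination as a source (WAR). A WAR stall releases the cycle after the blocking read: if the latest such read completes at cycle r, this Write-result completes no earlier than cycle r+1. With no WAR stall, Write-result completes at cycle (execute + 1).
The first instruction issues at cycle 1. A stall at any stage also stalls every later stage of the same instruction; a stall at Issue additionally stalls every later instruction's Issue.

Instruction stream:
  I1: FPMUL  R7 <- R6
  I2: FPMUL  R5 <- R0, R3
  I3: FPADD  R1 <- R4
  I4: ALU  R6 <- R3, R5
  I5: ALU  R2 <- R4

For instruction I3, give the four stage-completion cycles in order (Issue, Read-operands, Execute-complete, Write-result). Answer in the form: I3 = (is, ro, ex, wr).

I3 = (10, 11, 14, 15)

1) issue 1, read 2, done 7, write 8
2) issue 9, read 10, done 15, write 16  <struct: FPMUL busy until I1 writes@8>
3) issue 10, read 11, done 14, write 15
4) issue 11, read 17, done 18, write 19  <RAW R5: wait I2 write@16>
5) issue 20, read 21, done 22, write 23  <struct: ALU busy until I4 writes@19>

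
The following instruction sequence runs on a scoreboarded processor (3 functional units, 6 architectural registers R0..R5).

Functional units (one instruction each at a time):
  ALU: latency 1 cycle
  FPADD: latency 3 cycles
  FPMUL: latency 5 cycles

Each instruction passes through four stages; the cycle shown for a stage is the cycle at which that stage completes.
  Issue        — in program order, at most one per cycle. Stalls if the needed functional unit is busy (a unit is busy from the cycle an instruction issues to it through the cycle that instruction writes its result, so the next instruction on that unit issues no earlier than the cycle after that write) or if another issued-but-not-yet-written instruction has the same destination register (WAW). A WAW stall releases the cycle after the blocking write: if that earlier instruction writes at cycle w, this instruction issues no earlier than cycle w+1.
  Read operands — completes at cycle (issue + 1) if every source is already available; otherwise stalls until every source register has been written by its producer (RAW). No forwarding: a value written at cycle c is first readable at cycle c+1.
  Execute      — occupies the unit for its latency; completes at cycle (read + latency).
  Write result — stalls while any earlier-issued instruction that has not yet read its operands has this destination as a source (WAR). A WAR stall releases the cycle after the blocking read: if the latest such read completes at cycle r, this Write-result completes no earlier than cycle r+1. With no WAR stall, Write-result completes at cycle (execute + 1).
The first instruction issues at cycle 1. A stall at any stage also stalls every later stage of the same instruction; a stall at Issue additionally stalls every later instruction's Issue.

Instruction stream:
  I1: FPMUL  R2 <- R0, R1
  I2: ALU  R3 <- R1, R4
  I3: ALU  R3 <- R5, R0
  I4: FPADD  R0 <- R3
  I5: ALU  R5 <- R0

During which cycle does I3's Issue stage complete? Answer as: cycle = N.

cycle = 6

cycle 1: I1→FPMUL
cycle 2: I1 RO · I2→ALU
cycle 3: I2 RO
cycle 4: I2 EX
cycle 5: I2 WR R3
cycle 6: I3→ALU
cycle 7: I1 EX · I3 RO · I4→FPADD
cycle 8: I1 WR R2 · I3 EX
cycle 9: I3 WR R3
cycle 10: I4 RO · I5→ALU
cycle 13: I4 EX
cycle 14: I4 WR R0
cycle 15: I5 RO
cycle 16: I5 EX
cycle 17: I5 WR R5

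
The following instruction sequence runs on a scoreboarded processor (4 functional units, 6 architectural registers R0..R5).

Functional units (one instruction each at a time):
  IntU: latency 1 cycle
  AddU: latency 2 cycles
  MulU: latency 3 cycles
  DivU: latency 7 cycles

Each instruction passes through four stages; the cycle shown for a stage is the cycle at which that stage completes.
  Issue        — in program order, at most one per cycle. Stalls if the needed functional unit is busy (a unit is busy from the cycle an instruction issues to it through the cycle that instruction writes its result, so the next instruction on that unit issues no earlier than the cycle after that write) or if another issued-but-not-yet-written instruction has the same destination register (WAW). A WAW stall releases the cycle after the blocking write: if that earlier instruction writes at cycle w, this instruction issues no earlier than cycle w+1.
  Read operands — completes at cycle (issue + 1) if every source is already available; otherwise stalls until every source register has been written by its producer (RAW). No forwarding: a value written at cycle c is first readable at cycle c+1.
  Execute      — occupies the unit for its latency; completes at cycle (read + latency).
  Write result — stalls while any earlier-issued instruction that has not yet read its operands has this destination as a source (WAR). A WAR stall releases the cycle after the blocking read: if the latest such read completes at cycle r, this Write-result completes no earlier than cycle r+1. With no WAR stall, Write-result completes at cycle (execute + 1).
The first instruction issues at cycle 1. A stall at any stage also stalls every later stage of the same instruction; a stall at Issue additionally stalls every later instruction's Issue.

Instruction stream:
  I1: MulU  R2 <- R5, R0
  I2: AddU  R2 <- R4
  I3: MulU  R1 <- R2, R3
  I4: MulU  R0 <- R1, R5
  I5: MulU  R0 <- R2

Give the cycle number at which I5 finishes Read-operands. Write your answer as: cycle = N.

t=1  I1→MulU
t=2  I1 RO
t=5  I1 EX
t=6  I1 WR R2
t=7  I2→AddU
t=8  I2 RO | I3→MulU
t=10  I2 EX
t=11  I2 WR R2
t=12  I3 RO
t=15  I3 EX
t=16  I3 WR R1
t=17  I4→MulU
t=18  I4 RO
t=21  I4 EX
t=22  I4 WR R0
t=23  I5→MulU
t=24  I5 RO
t=27  I5 EX
t=28  I5 WR R0

cycle = 24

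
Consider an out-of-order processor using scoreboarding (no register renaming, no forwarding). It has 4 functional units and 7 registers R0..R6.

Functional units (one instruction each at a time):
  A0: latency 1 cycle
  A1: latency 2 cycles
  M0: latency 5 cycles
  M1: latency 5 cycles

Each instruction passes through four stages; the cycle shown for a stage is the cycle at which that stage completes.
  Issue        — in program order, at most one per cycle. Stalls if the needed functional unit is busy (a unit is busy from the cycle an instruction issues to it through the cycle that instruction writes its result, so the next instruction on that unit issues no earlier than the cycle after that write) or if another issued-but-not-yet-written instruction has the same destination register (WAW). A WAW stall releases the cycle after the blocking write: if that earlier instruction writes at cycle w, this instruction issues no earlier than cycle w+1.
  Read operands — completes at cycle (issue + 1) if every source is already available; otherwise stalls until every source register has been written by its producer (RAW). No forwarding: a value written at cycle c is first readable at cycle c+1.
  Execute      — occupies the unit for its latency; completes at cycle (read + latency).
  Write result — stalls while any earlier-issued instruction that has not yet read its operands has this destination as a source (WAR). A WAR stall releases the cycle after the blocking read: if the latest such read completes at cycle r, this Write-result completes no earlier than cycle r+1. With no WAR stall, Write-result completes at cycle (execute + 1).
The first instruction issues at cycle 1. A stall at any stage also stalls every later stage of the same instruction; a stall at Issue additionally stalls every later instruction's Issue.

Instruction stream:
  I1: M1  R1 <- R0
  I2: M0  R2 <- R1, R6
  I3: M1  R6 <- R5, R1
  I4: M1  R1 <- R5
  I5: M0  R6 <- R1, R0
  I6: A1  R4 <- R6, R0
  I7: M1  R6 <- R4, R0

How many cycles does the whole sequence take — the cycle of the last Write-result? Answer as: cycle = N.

I1 -> (1, 2, 7, 8)
I2 -> (2, 9, 14, 15)  // RAW R1: wait I1 write@8
I3 -> (9, 10, 15, 16)  // struct: M1 busy until I1 writes@8
I4 -> (17, 18, 23, 24)  // struct: M1 busy until I3 writes@16
I5 -> (18, 25, 30, 31)  // RAW R1: wait I4 write@24
I6 -> (19, 32, 34, 35)  // RAW R6: wait I5 write@31
I7 -> (32, 36, 41, 42)  // WAW R6: wait I5 write@31, RAW R4: wait I6 write@35

cycle = 42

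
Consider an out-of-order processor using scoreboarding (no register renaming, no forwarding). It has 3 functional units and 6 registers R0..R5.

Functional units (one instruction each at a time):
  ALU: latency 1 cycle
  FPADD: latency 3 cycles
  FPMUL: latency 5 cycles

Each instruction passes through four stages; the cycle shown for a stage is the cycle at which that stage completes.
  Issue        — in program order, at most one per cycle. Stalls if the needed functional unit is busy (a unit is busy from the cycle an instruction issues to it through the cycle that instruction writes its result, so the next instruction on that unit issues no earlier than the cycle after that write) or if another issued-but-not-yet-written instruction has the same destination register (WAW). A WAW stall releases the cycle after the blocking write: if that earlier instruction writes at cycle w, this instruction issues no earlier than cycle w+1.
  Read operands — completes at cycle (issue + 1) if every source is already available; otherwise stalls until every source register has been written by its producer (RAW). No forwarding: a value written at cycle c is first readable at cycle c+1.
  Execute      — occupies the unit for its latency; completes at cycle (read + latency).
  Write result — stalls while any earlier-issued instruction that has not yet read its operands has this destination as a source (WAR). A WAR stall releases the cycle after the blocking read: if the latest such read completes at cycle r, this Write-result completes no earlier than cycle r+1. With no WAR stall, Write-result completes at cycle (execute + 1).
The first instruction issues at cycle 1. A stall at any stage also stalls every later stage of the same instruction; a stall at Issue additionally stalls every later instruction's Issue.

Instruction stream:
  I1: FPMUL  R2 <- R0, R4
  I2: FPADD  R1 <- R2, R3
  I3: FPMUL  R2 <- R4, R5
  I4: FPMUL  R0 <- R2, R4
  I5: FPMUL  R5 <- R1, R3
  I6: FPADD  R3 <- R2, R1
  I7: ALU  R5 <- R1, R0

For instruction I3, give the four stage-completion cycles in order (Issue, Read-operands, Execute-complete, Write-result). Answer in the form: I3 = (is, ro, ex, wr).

I3 = (9, 10, 15, 16)

[1] issue I1 (FPMUL)
[2] I1 read-ops | issue I2 (FPADD)
[7] I1 finished on FPMUL
[8] I1→R2
[9] I2 read-ops | issue I3 (FPMUL)
[10] I3 read-ops
[12] I2 finished on FPADD
[13] I2→R1
[15] I3 finished on FPMUL
[16] I3→R2
[17] issue I4 (FPMUL)
[18] I4 read-ops
[23] I4 finished on FPMUL
[24] I4→R0
[25] issue I5 (FPMUL)
[26] I5 read-ops | issue I6 (FPADD)
[27] I6 read-ops
[30] I6 finished on FPADD
[31] I5 finished on FPMUL | I6→R3
[32] I5→R5
[33] issue I7 (ALU)
[34] I7 read-ops
[35] I7 finished on ALU
[36] I7→R5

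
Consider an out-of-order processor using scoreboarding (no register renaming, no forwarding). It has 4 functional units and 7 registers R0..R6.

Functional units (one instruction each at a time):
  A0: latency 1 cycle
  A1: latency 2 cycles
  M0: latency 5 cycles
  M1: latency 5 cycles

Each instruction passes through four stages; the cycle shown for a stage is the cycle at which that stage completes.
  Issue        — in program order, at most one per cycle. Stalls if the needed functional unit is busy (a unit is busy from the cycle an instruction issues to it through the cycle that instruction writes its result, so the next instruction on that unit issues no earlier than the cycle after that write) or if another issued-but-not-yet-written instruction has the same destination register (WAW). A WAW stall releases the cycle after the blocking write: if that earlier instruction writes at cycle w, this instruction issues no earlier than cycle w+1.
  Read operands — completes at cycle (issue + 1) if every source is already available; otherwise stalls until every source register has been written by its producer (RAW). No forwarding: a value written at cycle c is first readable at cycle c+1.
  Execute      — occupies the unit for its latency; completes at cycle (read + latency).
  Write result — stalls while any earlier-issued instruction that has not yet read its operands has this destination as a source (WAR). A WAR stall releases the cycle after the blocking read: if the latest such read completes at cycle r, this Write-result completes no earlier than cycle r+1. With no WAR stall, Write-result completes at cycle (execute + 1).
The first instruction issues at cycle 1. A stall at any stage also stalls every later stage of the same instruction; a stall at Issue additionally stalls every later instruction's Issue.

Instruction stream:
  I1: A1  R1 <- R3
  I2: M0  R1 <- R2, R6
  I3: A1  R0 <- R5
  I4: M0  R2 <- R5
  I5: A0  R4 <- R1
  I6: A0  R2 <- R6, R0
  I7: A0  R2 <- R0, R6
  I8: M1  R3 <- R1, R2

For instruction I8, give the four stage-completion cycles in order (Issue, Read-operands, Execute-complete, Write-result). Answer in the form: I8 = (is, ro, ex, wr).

I8 = (27, 30, 35, 36)

I1 -> (1, 2, 4, 5)
I2 -> (6, 7, 12, 13)  // WAW R1: wait I1 write@5
I3 -> (7, 8, 10, 11)
I4 -> (14, 15, 20, 21)  // struct: M0 busy until I2 writes@13
I5 -> (15, 16, 17, 18)
I6 -> (22, 23, 24, 25)  // WAW R2: wait I4 write@21
I7 -> (26, 27, 28, 29)  // struct: A0 busy until I6 writes@25
I8 -> (27, 30, 35, 36)  // RAW R2: wait I7 write@29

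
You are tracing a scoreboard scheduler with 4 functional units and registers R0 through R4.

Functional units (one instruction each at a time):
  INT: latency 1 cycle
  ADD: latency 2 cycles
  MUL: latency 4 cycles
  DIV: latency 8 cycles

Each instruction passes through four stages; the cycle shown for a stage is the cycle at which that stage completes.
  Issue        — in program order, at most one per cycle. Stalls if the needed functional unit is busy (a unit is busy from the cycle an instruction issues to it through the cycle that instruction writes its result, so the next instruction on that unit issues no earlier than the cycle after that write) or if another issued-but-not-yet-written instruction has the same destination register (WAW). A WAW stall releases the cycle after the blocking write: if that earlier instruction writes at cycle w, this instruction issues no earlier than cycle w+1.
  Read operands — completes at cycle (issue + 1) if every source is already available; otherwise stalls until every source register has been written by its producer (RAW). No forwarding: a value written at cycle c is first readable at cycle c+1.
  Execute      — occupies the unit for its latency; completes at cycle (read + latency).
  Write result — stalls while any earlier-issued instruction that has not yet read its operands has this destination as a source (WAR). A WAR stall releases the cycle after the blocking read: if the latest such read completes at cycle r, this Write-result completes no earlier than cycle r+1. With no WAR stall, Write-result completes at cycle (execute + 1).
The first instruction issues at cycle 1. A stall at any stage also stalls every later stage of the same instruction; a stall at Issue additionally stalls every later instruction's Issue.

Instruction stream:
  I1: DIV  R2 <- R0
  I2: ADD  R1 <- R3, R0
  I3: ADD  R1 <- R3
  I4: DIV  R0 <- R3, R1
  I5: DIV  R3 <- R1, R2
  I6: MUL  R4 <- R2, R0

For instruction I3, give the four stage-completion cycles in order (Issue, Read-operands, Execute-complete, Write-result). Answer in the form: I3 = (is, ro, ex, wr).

I3 = (7, 8, 10, 11)

[1] I1 dispatched to DIV
[2] I1 operands ready · I2 dispatched to ADD
[3] I2 operands ready
[5] I2 complete
[6] R1←I2
[7] I3 dispatched to ADD
[8] I3 operands ready
[10] I1 complete · I3 complete
[11] R2←I1 · R1←I3
[12] I4 dispatched to DIV
[13] I4 operands ready
[21] I4 complete
[22] R0←I4
[23] I5 dispatched to DIV
[24] I5 operands ready · I6 dispatched to MUL
[25] I6 operands ready
[29] I6 complete
[30] R4←I6
[32] I5 complete
[33] R3←I5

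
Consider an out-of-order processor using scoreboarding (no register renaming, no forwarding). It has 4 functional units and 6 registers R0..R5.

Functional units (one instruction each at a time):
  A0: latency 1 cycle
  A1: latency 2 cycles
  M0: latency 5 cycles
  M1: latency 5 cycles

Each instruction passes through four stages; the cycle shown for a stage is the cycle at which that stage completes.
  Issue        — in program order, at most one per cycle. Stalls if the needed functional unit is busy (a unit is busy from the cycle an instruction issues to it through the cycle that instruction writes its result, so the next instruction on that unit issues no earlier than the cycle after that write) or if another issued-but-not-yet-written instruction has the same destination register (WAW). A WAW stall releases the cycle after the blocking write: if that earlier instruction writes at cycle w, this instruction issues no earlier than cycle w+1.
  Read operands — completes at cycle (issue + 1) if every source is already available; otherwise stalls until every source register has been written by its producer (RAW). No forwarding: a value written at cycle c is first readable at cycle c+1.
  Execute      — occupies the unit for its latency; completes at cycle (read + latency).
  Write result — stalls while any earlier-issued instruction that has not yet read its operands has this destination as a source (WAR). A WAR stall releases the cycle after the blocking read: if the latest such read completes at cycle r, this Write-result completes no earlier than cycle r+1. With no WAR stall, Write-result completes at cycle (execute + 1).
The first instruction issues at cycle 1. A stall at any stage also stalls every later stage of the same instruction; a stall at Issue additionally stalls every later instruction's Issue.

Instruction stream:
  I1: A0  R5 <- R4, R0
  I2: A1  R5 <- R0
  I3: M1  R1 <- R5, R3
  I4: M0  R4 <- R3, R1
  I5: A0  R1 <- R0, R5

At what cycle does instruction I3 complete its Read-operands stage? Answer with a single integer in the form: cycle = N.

cycle = 10

t=1  I1 dispatched to A0
t=2  I1 operands ready
t=3  I1 complete
t=4  R5←I1
t=5  I2 dispatched to A1
t=6  I2 operands ready · I3 dispatched to M1
t=7  I4 dispatched to M0
t=8  I2 complete
t=9  R5←I2
t=10  I3 operands ready
t=15  I3 complete
t=16  R1←I3
t=17  I4 operands ready · I5 dispatched to A0
t=18  I5 operands ready
t=19  I5 complete
t=20  R1←I5
t=22  I4 complete
t=23  R4←I4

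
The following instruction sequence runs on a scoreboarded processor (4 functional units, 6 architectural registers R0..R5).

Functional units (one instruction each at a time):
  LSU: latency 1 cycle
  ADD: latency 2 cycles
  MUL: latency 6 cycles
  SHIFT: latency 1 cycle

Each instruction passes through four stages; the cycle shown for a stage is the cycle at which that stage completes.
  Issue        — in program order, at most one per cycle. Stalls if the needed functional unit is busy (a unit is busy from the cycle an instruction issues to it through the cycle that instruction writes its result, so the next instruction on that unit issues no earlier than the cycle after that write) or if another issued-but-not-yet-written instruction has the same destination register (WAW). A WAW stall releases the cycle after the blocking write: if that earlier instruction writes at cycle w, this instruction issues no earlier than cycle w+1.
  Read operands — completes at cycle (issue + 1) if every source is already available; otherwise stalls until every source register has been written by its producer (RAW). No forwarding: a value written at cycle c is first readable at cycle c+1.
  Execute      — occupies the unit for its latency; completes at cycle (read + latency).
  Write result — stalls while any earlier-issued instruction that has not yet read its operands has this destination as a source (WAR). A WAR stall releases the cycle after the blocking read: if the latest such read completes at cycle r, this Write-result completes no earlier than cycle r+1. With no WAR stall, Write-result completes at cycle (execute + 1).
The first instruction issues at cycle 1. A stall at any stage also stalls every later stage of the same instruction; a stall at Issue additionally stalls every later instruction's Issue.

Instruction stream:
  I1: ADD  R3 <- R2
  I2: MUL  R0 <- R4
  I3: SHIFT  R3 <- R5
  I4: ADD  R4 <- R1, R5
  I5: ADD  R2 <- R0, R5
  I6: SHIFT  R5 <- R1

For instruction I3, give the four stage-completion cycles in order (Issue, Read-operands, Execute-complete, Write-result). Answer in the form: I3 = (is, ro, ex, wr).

cycle 1: I1→ADD
cycle 2: I1 RO · I2→MUL
cycle 3: I2 RO
cycle 4: I1 EX
cycle 5: I1 WR R3
cycle 6: I3→SHIFT
cycle 7: I3 RO · I4→ADD
cycle 8: I3 EX · I4 RO
cycle 9: I2 EX · I3 WR R3
cycle 10: I2 WR R0 · I4 EX
cycle 11: I4 WR R4
cycle 12: I5→ADD
cycle 13: I5 RO · I6→SHIFT
cycle 14: I6 RO
cycle 15: I5 EX · I6 EX
cycle 16: I5 WR R2 · I6 WR R5

I3 = (6, 7, 8, 9)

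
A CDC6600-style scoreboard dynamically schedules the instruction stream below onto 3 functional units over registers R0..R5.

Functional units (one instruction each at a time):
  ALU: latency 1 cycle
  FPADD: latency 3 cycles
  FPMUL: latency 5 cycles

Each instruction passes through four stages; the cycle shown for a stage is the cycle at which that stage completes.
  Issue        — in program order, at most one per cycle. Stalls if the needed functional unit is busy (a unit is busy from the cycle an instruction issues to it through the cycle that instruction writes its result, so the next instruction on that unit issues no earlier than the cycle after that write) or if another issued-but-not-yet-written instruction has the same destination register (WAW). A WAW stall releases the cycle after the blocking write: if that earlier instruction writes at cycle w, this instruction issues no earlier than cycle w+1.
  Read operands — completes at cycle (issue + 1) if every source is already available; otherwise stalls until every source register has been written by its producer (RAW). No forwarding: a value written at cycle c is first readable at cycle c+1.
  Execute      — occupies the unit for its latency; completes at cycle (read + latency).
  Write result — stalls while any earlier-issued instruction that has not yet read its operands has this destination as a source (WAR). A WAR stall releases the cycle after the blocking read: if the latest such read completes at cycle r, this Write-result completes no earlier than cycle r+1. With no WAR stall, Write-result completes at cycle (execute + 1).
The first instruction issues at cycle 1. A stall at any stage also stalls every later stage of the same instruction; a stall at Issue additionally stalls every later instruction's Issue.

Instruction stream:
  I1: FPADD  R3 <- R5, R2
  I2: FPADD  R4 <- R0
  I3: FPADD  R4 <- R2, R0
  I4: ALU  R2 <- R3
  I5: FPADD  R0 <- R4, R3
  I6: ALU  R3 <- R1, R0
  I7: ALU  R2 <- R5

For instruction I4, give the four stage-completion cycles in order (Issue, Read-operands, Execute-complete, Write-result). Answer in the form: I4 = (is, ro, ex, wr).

1) issue 1, read 2, done 5, write 6
2) issue 7, read 8, done 11, write 12  <struct: FPADD busy until I1 writes@6>
3) issue 13, read 14, done 17, write 18  <struct: FPADD busy until I2 writes@12>
4) issue 14, read 15, done 16, write 17
5) issue 19, read 20, done 23, write 24  <struct: FPADD busy until I3 writes@18>
6) issue 20, read 25, done 26, write 27  <RAW R0: wait I5 write@24>
7) issue 28, read 29, done 30, write 31  <struct: ALU busy until I6 writes@27>

I4 = (14, 15, 16, 17)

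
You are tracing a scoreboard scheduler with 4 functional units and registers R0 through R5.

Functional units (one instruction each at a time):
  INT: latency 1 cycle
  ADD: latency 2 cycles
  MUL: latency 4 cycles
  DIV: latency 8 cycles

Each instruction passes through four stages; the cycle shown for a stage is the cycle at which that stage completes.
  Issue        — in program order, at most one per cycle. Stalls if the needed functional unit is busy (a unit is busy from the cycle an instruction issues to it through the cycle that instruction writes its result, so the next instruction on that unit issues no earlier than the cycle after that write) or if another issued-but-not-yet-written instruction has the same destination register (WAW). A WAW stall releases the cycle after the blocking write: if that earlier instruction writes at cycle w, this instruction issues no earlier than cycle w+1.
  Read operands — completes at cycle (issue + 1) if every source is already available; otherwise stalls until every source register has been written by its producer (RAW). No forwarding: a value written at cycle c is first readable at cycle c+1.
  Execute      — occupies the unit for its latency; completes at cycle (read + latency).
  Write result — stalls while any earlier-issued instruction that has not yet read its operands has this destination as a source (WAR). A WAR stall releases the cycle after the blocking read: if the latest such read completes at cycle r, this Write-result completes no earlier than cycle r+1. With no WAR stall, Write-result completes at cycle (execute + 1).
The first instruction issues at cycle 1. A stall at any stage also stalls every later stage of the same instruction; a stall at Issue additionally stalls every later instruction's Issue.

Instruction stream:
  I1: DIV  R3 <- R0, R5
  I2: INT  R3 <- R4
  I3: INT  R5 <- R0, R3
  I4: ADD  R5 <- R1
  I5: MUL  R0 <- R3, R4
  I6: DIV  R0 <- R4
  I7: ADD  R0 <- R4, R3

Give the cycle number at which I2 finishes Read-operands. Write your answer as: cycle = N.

I1 -> (1, 2, 10, 11)
I2 -> (12, 13, 14, 15)  // WAW R3: wait I1 write@11
I3 -> (16, 17, 18, 19)  // struct: INT busy until I2 writes@15
I4 -> (20, 21, 23, 24)  // WAW R5: wait I3 write@19
I5 -> (21, 22, 26, 27)
I6 -> (28, 29, 37, 38)  // WAW R0: wait I5 write@27
I7 -> (39, 40, 42, 43)  // WAW R0: wait I6 write@38

cycle = 13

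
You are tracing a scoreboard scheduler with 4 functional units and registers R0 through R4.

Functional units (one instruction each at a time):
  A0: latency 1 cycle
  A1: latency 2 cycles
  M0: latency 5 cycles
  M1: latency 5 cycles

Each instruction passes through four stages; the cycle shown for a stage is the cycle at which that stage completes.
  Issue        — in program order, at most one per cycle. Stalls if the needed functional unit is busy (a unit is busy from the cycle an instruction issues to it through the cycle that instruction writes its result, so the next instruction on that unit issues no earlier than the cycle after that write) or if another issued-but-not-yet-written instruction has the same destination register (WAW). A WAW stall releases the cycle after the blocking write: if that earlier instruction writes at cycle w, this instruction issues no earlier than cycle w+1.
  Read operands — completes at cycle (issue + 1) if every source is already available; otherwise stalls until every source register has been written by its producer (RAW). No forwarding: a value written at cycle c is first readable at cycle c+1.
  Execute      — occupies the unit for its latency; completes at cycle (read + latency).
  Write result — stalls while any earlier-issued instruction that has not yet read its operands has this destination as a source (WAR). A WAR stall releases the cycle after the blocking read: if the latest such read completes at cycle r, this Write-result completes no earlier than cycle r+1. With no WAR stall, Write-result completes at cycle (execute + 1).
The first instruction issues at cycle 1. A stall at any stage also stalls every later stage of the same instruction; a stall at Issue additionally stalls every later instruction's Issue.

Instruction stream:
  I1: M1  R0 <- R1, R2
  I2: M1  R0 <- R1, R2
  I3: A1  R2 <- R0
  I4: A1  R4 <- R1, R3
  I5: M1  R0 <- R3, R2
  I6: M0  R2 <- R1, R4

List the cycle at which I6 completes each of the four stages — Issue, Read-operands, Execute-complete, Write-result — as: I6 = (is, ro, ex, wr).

[I1] 1/2/7/8
[I2] 9/10/15/16  (struct: M1 busy until I1 writes@8)
[I3] 10/17/19/20  (RAW R0: wait I2 write@16)
[I4] 21/22/24/25  (struct: A1 busy until I3 writes@20)
[I5] 22/23/28/29
[I6] 23/26/31/32  (RAW R4: wait I4 write@25)

I6 = (23, 26, 31, 32)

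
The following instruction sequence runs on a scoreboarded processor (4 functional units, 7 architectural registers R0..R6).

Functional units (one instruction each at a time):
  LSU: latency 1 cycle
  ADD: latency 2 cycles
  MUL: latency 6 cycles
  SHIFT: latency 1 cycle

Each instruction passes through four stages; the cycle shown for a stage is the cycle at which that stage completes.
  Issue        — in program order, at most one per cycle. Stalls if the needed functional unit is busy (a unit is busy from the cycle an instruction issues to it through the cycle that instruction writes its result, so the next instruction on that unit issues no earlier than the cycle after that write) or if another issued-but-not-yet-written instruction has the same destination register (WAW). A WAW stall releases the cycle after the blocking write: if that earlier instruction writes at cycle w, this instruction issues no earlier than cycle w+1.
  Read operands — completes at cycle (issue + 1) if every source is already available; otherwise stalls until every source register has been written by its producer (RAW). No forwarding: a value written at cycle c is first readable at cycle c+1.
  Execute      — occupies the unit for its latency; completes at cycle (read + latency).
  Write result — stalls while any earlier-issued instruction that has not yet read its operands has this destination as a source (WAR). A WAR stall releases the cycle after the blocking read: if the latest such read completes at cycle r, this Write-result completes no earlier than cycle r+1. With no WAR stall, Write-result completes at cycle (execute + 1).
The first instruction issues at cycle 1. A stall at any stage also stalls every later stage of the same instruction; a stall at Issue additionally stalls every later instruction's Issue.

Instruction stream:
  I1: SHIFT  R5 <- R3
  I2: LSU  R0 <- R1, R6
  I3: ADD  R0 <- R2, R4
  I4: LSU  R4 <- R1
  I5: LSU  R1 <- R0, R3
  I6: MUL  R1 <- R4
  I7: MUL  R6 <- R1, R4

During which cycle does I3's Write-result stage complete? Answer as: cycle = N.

cycle = 10

[I1] 1/2/3/4
[I2] 2/3/4/5
[I3] 6/7/9/10  (WAW R0: wait I2 write@5)
[I4] 7/8/9/10
[I5] 11/12/13/14  (struct: LSU busy until I4 writes@10)
[I6] 15/16/22/23  (WAW R1: wait I5 write@14)
[I7] 24/25/31/32  (struct: MUL busy until I6 writes@23)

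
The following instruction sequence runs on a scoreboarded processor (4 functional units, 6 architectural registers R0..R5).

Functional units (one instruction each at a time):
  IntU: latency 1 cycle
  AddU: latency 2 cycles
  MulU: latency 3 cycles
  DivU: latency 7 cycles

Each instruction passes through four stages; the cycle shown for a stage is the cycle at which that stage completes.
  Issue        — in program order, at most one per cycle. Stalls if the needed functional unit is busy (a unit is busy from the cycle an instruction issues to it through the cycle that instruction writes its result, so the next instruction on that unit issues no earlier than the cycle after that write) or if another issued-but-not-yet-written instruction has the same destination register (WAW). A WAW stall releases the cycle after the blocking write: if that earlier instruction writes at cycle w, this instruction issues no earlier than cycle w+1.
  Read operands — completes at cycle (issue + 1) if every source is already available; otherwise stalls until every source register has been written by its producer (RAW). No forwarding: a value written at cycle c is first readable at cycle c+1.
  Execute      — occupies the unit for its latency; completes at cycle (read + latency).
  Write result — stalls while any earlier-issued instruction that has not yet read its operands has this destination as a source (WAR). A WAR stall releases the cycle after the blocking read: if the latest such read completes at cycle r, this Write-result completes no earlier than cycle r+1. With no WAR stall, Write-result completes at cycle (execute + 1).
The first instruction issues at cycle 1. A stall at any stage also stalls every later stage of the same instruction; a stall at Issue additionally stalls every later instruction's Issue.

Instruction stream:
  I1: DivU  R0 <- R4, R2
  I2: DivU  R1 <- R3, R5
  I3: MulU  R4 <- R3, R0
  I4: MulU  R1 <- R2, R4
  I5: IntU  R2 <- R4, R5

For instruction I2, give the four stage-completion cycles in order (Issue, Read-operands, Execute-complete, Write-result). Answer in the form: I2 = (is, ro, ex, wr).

c1: I1 issues→DivU
c2: I1 reads
c9: I1 exec-done
c10: I1 writes R0
c11: I2 issues→DivU
c12: I2 reads · I3 issues→MulU
c13: I3 reads
c16: I3 exec-done
c17: I3 writes R4
c19: I2 exec-done
c20: I2 writes R1
c21: I4 issues→MulU
c22: I4 reads · I5 issues→IntU
c23: I5 reads
c24: I5 exec-done
c25: I4 exec-done · I5 writes R2
c26: I4 writes R1

I2 = (11, 12, 19, 20)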